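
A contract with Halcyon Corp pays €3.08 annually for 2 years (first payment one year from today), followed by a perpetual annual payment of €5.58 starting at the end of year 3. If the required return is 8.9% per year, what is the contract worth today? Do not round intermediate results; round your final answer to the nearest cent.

€58.29

PV of 2-year annuity: €3.08 × [1 − (1+0.089)^−2] / 0.089 = 5.42542
Perpetuity value at year 2: €5.58 / 0.089 = 62.69663
PV of perpetuity: 62.69663 / (1+0.089)^2 = 52.86746
Total PV = 5.42542 + 52.86746 = 58.29288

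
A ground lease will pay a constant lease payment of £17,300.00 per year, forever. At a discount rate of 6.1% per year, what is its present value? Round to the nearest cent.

£283606.56

Level perpetuity: PV = C / r = £17,300.00 / 0.061 = £283,606.56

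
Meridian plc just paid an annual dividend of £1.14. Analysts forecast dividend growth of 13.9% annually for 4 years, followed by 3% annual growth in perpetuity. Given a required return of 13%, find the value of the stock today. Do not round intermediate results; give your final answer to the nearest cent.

D_1 = 1.29846
D_2 = 1.47895
D_3 = 1.68452
D_4 = 1.91867
Terminal value at year 4: TV = D_4×(1+g_2)/(r−g_2) = 1.97623/0.1 = 19.76228
P_0 = D_1/(1+r)^1 + D_2/(1+r)^2 + D_3/(1+r)^3 + D_4/(1+r)^4 + TV/(1+r)^4
    = 1.14908 + 1.15823 + 1.16746 + 1.17675 + 12.12057 = 16.77210

£16.77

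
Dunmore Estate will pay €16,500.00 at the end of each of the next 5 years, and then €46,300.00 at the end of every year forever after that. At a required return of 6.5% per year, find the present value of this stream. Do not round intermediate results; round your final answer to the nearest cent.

PV of 5-year annuity: €16,500.00 × [1 − (1+0.065)^−5] / 0.065 = 68568.71073
Perpetuity value at year 5: €46,300.00 / 0.065 = 712307.69231
PV of perpetuity: 712307.69231 / (1+0.065)^5 = 519899.73432
Total PV = 68568.71073 + 519899.73432 = 588468.44505

€588468.45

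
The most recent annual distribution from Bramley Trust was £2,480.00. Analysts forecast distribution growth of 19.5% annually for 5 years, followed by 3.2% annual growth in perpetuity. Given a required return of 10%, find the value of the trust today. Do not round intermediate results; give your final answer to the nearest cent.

D_1 = 2963.60000
D_2 = 3541.50200
D_3 = 4232.09489
D_4 = 5057.35339
D_5 = 6043.53731
Terminal value at year 5: TV = D_5×(1+g_2)/(r−g_2) = 6236.93050/0.068 = 91719.56616
P_0 = D_1/(1+r)^1 + D_2/(1+r)^2 + D_3/(1+r)^3 + D_4/(1+r)^4 + D_5/(1+r)^5 + TV/(1+r)^5
    = 2694.18182 + 2926.86116 + 3179.63553 + 3454.24042 + 3752.56118 + 56950.63437 = 72958.11447

£72958.11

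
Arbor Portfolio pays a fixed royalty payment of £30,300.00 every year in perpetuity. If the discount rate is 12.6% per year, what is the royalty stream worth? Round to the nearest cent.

Level perpetuity: PV = C / r = £30,300.00 / 0.126 = £240,476.19

£240476.19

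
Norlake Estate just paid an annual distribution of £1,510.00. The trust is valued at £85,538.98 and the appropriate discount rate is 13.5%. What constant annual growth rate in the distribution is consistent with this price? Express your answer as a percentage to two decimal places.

P = D₀(1+g)/(r−g) ⇒ P(r−g) = D₀(1+g) ⇒ g(P+D₀) = P·r − D₀
g = (P·r − D₀)/(P + D₀) = (£85,538.98×0.135 − £1,510.00) / (£85,538.98 + £1,510.00) = 0.115312

11.53%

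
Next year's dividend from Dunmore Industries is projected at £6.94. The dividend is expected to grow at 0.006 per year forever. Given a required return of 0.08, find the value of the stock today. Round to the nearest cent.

£93.78

Growing perpetuity: P = D₁ / (r − g) = £6.9400 / (0.08 − 0.006) = £93.78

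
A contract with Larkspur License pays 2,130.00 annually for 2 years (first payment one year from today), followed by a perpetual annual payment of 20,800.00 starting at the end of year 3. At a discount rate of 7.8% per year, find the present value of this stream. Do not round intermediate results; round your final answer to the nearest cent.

PV of 2-year annuity: 2,130.00 × [1 − (1+0.078)^−2] / 0.078 = 3808.79523
Perpetuity value at year 2: 20,800.00 / 0.078 = 266666.66667
PV of perpetuity: 266666.66667 / (1+0.078)^2 = 229472.79772
Total PV = 3808.79523 + 229472.79772 = 233281.59295

233281.59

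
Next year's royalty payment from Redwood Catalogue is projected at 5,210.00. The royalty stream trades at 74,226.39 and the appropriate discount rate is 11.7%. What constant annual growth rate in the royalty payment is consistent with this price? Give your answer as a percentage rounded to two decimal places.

P = D₁/(r−g) ⇒ g = r − D₁/P = 0.117 − 5,210.00/74,226.39 = 0.046809

4.68%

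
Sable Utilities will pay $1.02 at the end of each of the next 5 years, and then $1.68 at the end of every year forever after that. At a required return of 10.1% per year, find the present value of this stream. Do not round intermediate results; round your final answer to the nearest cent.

PV of 5-year annuity: $1.02 × [1 − (1+0.101)^−5] / 0.101 = 3.85674
Perpetuity value at year 5: $1.68 / 0.101 = 16.63366
PV of perpetuity: 16.63366 / (1+0.101)^5 = 10.28138
Total PV = 3.85674 + 10.28138 = 14.13812

$14.14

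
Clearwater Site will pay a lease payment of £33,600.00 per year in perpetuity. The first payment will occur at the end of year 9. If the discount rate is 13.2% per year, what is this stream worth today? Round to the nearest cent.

Value at end of year 8: C / r = £33,600.00 / 0.132 = £254,545.4545
Discount to today: PV = £254,545.4545 / (1 + 0.132)^8 = £254,545.4545 / 2.696320 = £94,404.77

£94404.77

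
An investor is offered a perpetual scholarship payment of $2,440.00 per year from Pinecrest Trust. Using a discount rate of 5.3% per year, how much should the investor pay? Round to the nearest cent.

Level perpetuity: PV = C / r = $2,440.00 / 0.053 = $46,037.74

$46037.74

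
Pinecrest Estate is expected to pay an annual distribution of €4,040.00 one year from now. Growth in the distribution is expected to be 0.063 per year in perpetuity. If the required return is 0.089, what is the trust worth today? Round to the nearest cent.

€155384.62

Growing perpetuity: P = D₁ / (r − g) = €4,040.0000 / (0.089 − 0.063) = €155,384.62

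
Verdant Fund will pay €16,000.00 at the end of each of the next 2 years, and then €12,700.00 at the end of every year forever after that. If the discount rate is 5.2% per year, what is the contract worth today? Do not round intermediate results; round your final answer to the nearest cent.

€250349.48

PV of 2-year annuity: €16,000.00 × [1 − (1+0.052)^−2] / 0.052 = 29666.46908
Perpetuity value at year 2: €12,700.00 / 0.052 = 244230.76923
PV of perpetuity: 244230.76923 / (1+0.052)^2 = 220683.00940
Total PV = 29666.46908 + 220683.00940 = 250349.47848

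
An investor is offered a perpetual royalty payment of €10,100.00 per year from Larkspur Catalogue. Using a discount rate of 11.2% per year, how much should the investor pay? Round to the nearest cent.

€90178.57

Level perpetuity: PV = C / r = €10,100.00 / 0.112 = €90,178.57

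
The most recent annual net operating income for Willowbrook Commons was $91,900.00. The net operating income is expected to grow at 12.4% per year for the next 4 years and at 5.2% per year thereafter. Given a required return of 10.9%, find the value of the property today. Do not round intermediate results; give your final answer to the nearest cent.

$2169962.10

D_1 = 103295.60000
D_2 = 116104.25440
D_3 = 130501.18195
D_4 = 146683.32851
Terminal value at year 4: TV = D_4×(1+g_2)/(r−g_2) = 154310.86159/0.057 = 2707208.09806
P_0 = D_1/(1+r)^1 + D_2/(1+r)^2 + D_3/(1+r)^3 + D_4/(1+r)^4 + TV/(1+r)^4
    = 93143.01172 + 94402.83605 + 95679.70038 + 96973.83519 + 1789762.71257 = 2169962.09590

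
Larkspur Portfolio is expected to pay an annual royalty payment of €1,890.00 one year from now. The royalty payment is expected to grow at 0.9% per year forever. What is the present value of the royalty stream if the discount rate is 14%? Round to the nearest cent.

Growing perpetuity: P = D₁ / (r − g) = €1,890.0000 / (0.14 − 0.009) = €14,427.48

€14427.48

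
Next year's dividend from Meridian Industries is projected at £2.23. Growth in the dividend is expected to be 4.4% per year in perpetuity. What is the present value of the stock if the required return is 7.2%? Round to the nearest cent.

Growing perpetuity: P = D₁ / (r − g) = £2.2300 / (0.072 − 0.044) = £79.64

£79.64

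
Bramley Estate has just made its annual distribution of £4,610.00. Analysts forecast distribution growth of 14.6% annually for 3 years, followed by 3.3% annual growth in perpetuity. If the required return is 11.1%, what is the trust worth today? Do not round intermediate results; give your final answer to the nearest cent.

D_1 = 5283.06000
D_2 = 6054.38676
D_3 = 6938.32723
Terminal value at year 3: TV = D_3×(1+g_2)/(r−g_2) = 7167.29203/0.078 = 91888.35930
P_0 = D_1/(1+r)^1 + D_2/(1+r)^2 + D_3/(1+r)^3 + TV/(1+r)^3
    = 4755.22952 + 4905.03423 + 5059.55826 + 67006.71393 = 81726.53595

£81726.54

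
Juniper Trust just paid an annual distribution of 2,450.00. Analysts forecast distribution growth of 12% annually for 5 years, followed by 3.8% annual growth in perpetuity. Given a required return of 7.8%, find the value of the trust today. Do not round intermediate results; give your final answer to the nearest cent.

D_1 = 2744.00000
D_2 = 3073.28000
D_3 = 3442.07360
D_4 = 3855.12243
D_5 = 4317.73712
Terminal value at year 5: TV = D_5×(1+g_2)/(r−g_2) = 4481.81113/0.04 = 112045.27836
P_0 = D_1/(1+r)^1 + D_2/(1+r)^2 + D_3/(1+r)^3 + D_4/(1+r)^4 + D_5/(1+r)^5 + TV/(1+r)^5
    = 2545.45455 + 2644.62810 + 2747.66556 + 2854.71746 + 2965.94022 + 76966.14873 = 90724.55461

90724.55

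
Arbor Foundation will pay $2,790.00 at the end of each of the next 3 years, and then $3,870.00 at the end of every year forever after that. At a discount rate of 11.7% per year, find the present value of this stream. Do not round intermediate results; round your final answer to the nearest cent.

$30469.51

PV of 3-year annuity: $2,790.00 × [1 − (1+0.117)^−3] / 0.117 = 6735.80665
Perpetuity value at year 3: $3,870.00 / 0.117 = 33076.92308
PV of perpetuity: 33076.92308 / (1+0.117)^3 = 23733.70740
Total PV = 6735.80665 + 23733.70740 = 30469.51405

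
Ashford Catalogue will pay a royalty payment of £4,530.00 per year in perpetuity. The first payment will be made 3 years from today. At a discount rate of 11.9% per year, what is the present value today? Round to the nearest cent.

£30401.22

Value at end of year 2: C / r = £4,530.00 / 0.119 = £38,067.2269
Discount to today: PV = £38,067.2269 / (1 + 0.119)^2 = £38,067.2269 / 1.252161 = £30,401.22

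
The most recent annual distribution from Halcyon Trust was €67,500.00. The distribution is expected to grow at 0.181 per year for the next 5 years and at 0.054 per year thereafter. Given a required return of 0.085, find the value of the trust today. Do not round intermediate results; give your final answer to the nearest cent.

€3944958.21

D_1 = 79717.50000
D_2 = 94146.36750
D_3 = 111186.86002
D_4 = 131311.68168
D_5 = 155079.09606
Terminal value at year 5: TV = D_5×(1+g_2)/(r−g_2) = 163453.36725/0.031 = 5272689.26621
P_0 = D_1/(1+r)^1 + D_2/(1+r)^2 + D_3/(1+r)^3 + D_4/(1+r)^4 + D_5/(1+r)^5 + TV/(1+r)^5
    = 73472.35023 + 79973.12961 + 87049.09315 + 94751.13272 + 103134.64309 + 3506577.86491 = 3944958.21371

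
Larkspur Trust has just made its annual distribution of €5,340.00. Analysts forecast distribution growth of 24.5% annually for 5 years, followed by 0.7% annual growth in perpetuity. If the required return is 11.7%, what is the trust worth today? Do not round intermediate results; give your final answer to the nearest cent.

D_1 = 6648.30000
D_2 = 8277.13350
D_3 = 10305.03121
D_4 = 12829.76385
D_5 = 15973.05600
Terminal value at year 5: TV = D_5×(1+g_2)/(r−g_2) = 16084.86739/0.11 = 146226.06718
P_0 = D_1/(1+r)^1 + D_2/(1+r)^2 + D_3/(1+r)^3 + D_4/(1+r)^4 + D_5/(1+r)^5 + TV/(1+r)^5
    = 5951.92480 + 6633.97169 + 7394.17614 + 8241.49445 + 9185.90921 + 84092.82339 = 121500.29967

€121500.30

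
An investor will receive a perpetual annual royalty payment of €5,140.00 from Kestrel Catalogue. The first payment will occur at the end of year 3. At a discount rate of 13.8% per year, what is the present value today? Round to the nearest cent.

Value at end of year 2: C / r = €5,140.00 / 0.138 = €37,246.3768
Discount to today: PV = €37,246.3768 / (1 + 0.138)^2 = €37,246.3768 / 1.295044 = €28,760.70

€28760.70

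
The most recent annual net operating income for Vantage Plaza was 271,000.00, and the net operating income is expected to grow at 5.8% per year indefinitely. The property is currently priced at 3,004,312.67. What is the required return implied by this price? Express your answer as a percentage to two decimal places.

15.34%

D₁ = 271,000.00 × 1.058 = 286,718.0000
P = D₁/(r − g) ⇒ r = D₁/P + g = 286,718.0000/3,004,312.67 + 0.058 = 0.095435 + 0.058 = 0.153435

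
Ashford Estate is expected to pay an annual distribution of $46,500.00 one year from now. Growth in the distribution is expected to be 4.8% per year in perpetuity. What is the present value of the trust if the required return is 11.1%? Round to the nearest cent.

$738095.24

Growing perpetuity: P = D₁ / (r − g) = $46,500.0000 / (0.111 − 0.048) = $738,095.24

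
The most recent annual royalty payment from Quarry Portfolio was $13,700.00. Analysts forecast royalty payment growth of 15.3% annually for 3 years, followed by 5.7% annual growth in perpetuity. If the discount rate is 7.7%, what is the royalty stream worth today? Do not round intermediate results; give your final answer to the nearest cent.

$935573.80

D_1 = 15796.10000
D_2 = 18212.90330
D_3 = 20999.47750
Terminal value at year 3: TV = D_3×(1+g_2)/(r−g_2) = 22196.44772/0.02 = 1109822.38613
P_0 = D_1/(1+r)^1 + D_2/(1+r)^2 + D_3/(1+r)^3 + TV/(1+r)^3
    = 14666.75952 + 15701.73976 + 16809.75482 + 888395.54244 = 935573.79654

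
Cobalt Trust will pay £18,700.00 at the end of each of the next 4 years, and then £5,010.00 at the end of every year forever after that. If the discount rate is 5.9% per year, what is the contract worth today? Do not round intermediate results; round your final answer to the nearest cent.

£132461.38

PV of 4-year annuity: £18,700.00 × [1 − (1+0.059)^−4] / 0.059 = 64946.12728
Perpetuity value at year 4: £5,010.00 / 0.059 = 84915.25424
PV of perpetuity: 84915.25424 / (1+0.059)^4 = 67515.24901
Total PV = 64946.12728 + 67515.24901 = 132461.37629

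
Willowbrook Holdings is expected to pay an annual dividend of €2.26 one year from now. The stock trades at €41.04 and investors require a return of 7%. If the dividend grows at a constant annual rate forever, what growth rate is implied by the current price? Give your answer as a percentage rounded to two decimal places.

1.49%

P = D₁/(r−g) ⇒ g = r − D₁/P = 0.07 − €2.26/€41.04 = 0.014932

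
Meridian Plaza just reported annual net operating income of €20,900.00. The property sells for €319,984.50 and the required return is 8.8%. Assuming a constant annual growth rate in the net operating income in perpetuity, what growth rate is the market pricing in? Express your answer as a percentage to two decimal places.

2.13%

P = D₀(1+g)/(r−g) ⇒ P(r−g) = D₀(1+g) ⇒ g(P+D₀) = P·r − D₀
g = (P·r − D₀)/(P + D₀) = (€319,984.50×0.088 − €20,900.00) / (€319,984.50 + €20,900.00) = 0.021294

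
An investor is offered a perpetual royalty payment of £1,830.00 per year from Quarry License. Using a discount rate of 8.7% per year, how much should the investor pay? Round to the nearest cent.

Level perpetuity: PV = C / r = £1,830.00 / 0.087 = £21,034.48

£21034.48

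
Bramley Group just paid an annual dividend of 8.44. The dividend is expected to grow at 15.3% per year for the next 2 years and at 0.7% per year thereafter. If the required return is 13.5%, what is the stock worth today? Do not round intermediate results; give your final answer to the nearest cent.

D_1 = 9.73132
D_2 = 11.22021
Terminal value at year 2: TV = D_2×(1+g_2)/(r−g_2) = 11.29875/0.128 = 88.27151
P_0 = D_1/(1+r)^1 + D_2/(1+r)^2 + TV/(1+r)^2
    = 8.57385 + 8.70982 + 68.52181 = 85.80549

85.81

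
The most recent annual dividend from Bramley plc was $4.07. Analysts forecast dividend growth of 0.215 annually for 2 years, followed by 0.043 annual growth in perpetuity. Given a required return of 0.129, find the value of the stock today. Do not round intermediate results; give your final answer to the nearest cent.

D_1 = 4.94505
D_2 = 6.00824
Terminal value at year 2: TV = D_2×(1+g_2)/(r−g_2) = 6.26659/0.086 = 72.86732
P_0 = D_1/(1+r)^1 + D_2/(1+r)^2 + TV/(1+r)^2
    = 4.38003 + 4.71367 + 57.16694 = 66.26063

$66.26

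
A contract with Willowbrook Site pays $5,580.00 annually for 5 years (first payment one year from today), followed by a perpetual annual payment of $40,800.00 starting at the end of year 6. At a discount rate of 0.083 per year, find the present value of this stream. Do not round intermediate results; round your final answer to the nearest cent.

PV of 5-year annuity: $5,580.00 × [1 − (1+0.083)^−5] / 0.083 = 22104.26805
Perpetuity value at year 5: $40,800.00 / 0.083 = 491566.26506
PV of perpetuity: 491566.26506 / (1+0.083)^5 = 329943.65996
Total PV = 22104.26805 + 329943.65996 = 352047.92801

$352047.93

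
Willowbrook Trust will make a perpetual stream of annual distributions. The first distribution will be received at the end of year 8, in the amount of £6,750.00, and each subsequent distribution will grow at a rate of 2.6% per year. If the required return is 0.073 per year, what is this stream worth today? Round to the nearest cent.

£87701.67

Value at end of year 7: C₁ / (r − g) = £6,750.00 / (0.073 − 0.026) = £143,617.0213
Discount to today: PV = £143,617.0213 / (1 + 0.073)^7 = £143,617.0213 / 1.637563 = £87,701.67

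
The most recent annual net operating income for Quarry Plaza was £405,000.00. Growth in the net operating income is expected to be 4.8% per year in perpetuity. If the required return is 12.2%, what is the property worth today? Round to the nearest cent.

D₁ = D₀ × (1 + g) = £405,000.00 × 1.048 = £424,440.0000
Growing perpetuity: P = D₁ / (r − g) = £424,440.0000 / (0.122 − 0.048) = £5,735,675.68

£5735675.68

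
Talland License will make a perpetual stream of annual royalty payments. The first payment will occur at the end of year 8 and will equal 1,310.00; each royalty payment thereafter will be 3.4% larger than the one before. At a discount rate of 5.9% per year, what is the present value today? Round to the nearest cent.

Value at end of year 7: C₁ / (r − g) = 1,310.00 / (0.059 − 0.034) = 52,400.0000
Discount to today: PV = 52,400.0000 / (1 + 0.059)^7 = 52,400.0000 / 1.493729 = 35,080.00

35080.00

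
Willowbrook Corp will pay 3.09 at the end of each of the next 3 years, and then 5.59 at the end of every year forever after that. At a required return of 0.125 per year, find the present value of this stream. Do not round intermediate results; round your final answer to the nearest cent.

38.77

PV of 3-year annuity: 3.09 × [1 − (1+0.125)^−3] / 0.125 = 7.35835
Perpetuity value at year 3: 5.59 / 0.125 = 44.72000
PV of perpetuity: 44.72000 / (1+0.125)^3 = 31.40829
Total PV = 7.35835 + 31.40829 = 38.76664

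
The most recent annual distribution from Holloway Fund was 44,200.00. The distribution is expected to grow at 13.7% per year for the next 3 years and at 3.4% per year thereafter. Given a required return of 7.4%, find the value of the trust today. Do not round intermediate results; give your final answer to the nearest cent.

1504435.52

D_1 = 50255.40000
D_2 = 57140.38980
D_3 = 64968.62320
Terminal value at year 3: TV = D_3×(1+g_2)/(r−g_2) = 67177.55639/0.04 = 1679438.90979
P_0 = D_1/(1+r)^1 + D_2/(1+r)^2 + D_3/(1+r)^3 + TV/(1+r)^3
    = 46792.73743 + 49537.56281 + 52443.39750 + 1355661.82538 = 1504435.52312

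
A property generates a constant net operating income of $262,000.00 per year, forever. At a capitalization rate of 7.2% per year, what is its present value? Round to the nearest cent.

$3638888.89

Level perpetuity: PV = C / r = $262,000.00 / 0.072 = $3,638,888.89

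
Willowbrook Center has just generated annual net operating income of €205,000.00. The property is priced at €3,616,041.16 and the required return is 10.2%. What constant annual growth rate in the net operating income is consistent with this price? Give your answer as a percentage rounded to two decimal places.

4.29%

P = D₀(1+g)/(r−g) ⇒ P(r−g) = D₀(1+g) ⇒ g(P+D₀) = P·r − D₀
g = (P·r − D₀)/(P + D₀) = (€3,616,041.16×0.102 − €205,000.00) / (€3,616,041.16 + €205,000.00) = 0.042877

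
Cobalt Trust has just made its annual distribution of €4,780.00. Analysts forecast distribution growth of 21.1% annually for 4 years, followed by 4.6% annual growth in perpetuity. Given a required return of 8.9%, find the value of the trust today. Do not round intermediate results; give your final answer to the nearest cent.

D_1 = 5788.58000
D_2 = 7009.97038
D_3 = 8489.07413
D_4 = 10280.26877
Terminal value at year 4: TV = D_4×(1+g_2)/(r−g_2) = 10753.16114/0.043 = 250073.51477
P_0 = D_1/(1+r)^1 + D_2/(1+r)^2 + D_3/(1+r)^3 + D_4/(1+r)^4 + TV/(1+r)^4
    = 5315.50046 + 5910.99271 + 6573.19758 + 7309.58886 + 177809.99883 = 202919.27844

€202919.28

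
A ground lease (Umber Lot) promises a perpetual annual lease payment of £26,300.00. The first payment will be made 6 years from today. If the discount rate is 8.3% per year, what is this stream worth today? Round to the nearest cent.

£212684.27

Value at end of year 5: C / r = £26,300.00 / 0.083 = £316,867.4699
Discount to today: PV = £316,867.4699 / (1 + 0.083)^5 = £316,867.4699 / 1.489849 = £212,684.27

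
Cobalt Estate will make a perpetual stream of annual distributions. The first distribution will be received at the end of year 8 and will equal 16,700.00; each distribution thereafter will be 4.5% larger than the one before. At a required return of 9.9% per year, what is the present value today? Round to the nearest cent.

Value at end of year 7: C₁ / (r − g) = 16,700.00 / (0.099 − 0.045) = 309,259.2593
Discount to today: PV = 309,259.2593 / (1 + 0.099)^7 = 309,259.2593 / 1.936350 = 159,712.48

159712.48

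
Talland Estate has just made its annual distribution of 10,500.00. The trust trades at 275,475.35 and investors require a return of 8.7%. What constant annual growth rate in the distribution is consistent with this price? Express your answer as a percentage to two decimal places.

4.71%

P = D₀(1+g)/(r−g) ⇒ P(r−g) = D₀(1+g) ⇒ g(P+D₀) = P·r − D₀
g = (P·r − D₀)/(P + D₀) = (275,475.35×0.087 − 10,500.00) / (275,475.35 + 10,500.00) = 0.047089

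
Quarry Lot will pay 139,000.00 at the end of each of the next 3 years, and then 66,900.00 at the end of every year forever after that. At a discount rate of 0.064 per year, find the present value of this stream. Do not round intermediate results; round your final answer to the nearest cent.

PV of 3-year annuity: 139,000.00 × [1 − (1+0.064)^−3] / 0.064 = 368815.98181
Perpetuity value at year 3: 66,900.00 / 0.064 = 1045312.50000
PV of perpetuity: 1045312.50000 / (1+0.064)^3 = 867803.22530
Total PV = 368815.98181 + 867803.22530 = 1236619.20711

1236619.21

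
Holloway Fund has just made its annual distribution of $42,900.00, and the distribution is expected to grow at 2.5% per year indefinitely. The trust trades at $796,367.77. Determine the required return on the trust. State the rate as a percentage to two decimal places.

8.02%

D₁ = $42,900.00 × 1.025 = $43,972.5000
P = D₁/(r − g) ⇒ r = D₁/P + g = $43,972.5000/$796,367.77 + 0.025 = 0.055216 + 0.025 = 0.080216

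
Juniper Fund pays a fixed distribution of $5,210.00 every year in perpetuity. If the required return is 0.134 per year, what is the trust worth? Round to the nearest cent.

Level perpetuity: PV = C / r = $5,210.00 / 0.134 = $38,880.60

$38880.60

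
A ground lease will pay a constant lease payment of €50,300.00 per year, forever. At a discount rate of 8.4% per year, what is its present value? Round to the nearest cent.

€598809.52

Level perpetuity: PV = C / r = €50,300.00 / 0.084 = €598,809.52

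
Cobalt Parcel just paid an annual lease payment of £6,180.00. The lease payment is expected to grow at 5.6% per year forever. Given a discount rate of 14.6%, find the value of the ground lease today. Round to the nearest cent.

£72512.00

D₁ = D₀ × (1 + g) = £6,180.00 × 1.056 = £6,526.0800
Growing perpetuity: P = D₁ / (r − g) = £6,526.0800 / (0.146 − 0.056) = £72,512.00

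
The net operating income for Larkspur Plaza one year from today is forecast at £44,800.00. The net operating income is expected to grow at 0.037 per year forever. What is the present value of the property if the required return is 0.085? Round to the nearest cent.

Growing perpetuity: P = D₁ / (r − g) = £44,800.0000 / (0.085 − 0.037) = £933,333.33

£933333.33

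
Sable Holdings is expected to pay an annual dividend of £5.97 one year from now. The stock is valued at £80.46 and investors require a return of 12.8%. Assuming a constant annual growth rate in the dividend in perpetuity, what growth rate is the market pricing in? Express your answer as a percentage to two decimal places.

5.38%

P = D₁/(r−g) ⇒ g = r − D₁/P = 0.128 − £5.97/£80.46 = 0.053802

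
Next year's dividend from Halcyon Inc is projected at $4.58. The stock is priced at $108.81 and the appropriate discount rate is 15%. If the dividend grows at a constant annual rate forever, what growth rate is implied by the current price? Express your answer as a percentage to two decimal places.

P = D₁/(r−g) ⇒ g = r − D₁/P = 0.15 − $4.58/$108.81 = 0.107908

10.79%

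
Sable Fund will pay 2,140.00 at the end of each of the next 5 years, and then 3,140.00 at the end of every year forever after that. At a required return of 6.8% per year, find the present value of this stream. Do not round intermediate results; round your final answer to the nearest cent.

PV of 5-year annuity: 2,140.00 × [1 − (1+0.068)^−5] / 0.068 = 8821.61090
Perpetuity value at year 5: 3,140.00 / 0.068 = 46176.47059
PV of perpetuity: 46176.47059 / (1+0.068)^5 = 33232.61160
Total PV = 8821.61090 + 33232.61160 = 42054.22250

42054.22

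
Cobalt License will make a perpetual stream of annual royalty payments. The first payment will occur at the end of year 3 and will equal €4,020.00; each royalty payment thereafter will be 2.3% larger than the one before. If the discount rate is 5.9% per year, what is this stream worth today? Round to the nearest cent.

Value at end of year 2: C₁ / (r − g) = €4,020.00 / (0.059 − 0.023) = €111,666.6667
Discount to today: PV = €111,666.6667 / (1 + 0.059)^2 = €111,666.6667 / 1.121481 = €99,570.72

€99570.72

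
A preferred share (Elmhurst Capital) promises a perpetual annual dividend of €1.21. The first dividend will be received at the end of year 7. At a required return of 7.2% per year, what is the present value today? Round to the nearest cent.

€11.07

Value at end of year 6: C / r = €1.21 / 0.072 = €16.8056
Discount to today: PV = €16.8056 / (1 + 0.072)^6 = €16.8056 / 1.517640 = €11.07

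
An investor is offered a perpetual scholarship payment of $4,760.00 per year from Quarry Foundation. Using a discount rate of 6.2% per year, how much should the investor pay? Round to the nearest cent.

$76774.19

Level perpetuity: PV = C / r = $4,760.00 / 0.062 = $76,774.19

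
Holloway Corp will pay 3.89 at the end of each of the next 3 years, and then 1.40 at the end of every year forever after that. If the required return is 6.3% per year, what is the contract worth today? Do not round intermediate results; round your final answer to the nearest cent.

28.84

PV of 3-year annuity: 3.89 × [1 − (1+0.063)^−3] / 0.063 = 10.34057
Perpetuity value at year 3: 1.40 / 0.063 = 22.22222
PV of perpetuity: 22.22222 / (1+0.063)^3 = 18.50068
Total PV = 10.34057 + 18.50068 = 28.84125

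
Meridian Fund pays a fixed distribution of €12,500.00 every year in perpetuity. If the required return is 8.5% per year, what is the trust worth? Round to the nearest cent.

€147058.82

Level perpetuity: PV = C / r = €12,500.00 / 0.085 = €147,058.82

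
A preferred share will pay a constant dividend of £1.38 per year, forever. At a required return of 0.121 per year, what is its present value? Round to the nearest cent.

Level perpetuity: PV = C / r = £1.38 / 0.121 = £11.40

£11.40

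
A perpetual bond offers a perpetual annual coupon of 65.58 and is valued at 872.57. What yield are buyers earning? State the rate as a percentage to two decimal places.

7.52%

P = C/r ⇒ r = C/P = 65.58/872.57 = 0.075157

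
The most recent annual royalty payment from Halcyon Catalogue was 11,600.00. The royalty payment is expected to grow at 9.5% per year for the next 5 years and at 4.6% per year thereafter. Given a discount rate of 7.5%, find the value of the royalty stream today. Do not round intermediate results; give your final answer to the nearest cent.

D_1 = 12702.00000
D_2 = 13908.69000
D_3 = 15230.01555
D_4 = 16676.86703
D_5 = 18261.16939
Terminal value at year 5: TV = D_5×(1+g_2)/(r−g_2) = 19101.18319/0.029 = 658661.48921
P_0 = D_1/(1+r)^1 + D_2/(1+r)^2 + D_3/(1+r)^3 + D_4/(1+r)^4 + D_5/(1+r)^5 + TV/(1+r)^5
    = 11815.81395 + 12035.64305 + 12259.56199 + 12487.64687 + 12719.97518 + 458796.34610 = 520114.98714

520114.99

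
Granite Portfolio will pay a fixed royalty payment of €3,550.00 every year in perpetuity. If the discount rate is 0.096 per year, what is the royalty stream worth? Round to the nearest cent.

Level perpetuity: PV = C / r = €3,550.00 / 0.096 = €36,979.17

€36979.17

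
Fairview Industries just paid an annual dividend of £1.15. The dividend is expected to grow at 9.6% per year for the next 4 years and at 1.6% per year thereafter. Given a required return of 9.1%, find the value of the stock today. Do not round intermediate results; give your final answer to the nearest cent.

£20.52

D_1 = 1.26040
D_2 = 1.38140
D_3 = 1.51401
D_4 = 1.65936
Terminal value at year 4: TV = D_4×(1+g_2)/(r−g_2) = 1.68591/0.075 = 22.47877
P_0 = D_1/(1+r)^1 + D_2/(1+r)^2 + D_3/(1+r)^3 + D_4/(1+r)^4 + TV/(1+r)^4
    = 1.15527 + 1.16056 + 1.16588 + 1.17123 + 15.86622 = 20.51917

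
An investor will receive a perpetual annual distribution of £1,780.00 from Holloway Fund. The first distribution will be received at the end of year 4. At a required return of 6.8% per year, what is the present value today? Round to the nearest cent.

Value at end of year 3: C / r = £1,780.00 / 0.068 = £26,176.4706
Discount to today: PV = £26,176.4706 / (1 + 0.068)^3 = £26,176.4706 / 1.218186 = £21,488.07

£21488.07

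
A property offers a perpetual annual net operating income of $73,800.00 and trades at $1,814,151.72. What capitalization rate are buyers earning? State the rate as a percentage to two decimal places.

P = C/r ⇒ r = C/P = $73,800.00/$1,814,151.72 = 0.040680

4.07%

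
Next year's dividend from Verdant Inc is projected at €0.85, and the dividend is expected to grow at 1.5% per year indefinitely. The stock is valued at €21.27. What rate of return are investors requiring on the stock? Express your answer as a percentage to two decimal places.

5.50%

P = D₁/(r − g) ⇒ r = D₁/P + g = €0.8500/€21.27 + 0.015 = 0.039962 + 0.015 = 0.054962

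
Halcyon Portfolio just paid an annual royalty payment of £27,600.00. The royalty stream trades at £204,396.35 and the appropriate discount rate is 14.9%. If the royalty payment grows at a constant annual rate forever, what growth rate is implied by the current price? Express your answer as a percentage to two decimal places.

1.23%

P = D₀(1+g)/(r−g) ⇒ P(r−g) = D₀(1+g) ⇒ g(P+D₀) = P·r − D₀
g = (P·r − D₀)/(P + D₀) = (£204,396.35×0.149 − £27,600.00) / (£204,396.35 + £27,600.00) = 0.012306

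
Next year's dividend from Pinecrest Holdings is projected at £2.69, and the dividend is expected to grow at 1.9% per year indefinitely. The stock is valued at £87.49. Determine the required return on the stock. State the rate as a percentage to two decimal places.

P = D₁/(r − g) ⇒ r = D₁/P + g = £2.6900/£87.49 + 0.019 = 0.030746 + 0.019 = 0.049746

4.97%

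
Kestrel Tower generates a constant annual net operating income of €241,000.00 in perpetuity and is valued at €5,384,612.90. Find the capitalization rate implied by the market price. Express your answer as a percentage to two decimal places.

P = C/r ⇒ r = C/P = €241,000.00/€5,384,612.90 = 0.044757

4.48%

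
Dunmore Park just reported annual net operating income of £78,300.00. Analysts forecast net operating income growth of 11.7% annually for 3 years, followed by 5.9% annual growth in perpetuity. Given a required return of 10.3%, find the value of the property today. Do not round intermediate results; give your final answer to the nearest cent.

£2198126.34

D_1 = 87461.10000
D_2 = 97694.04870
D_3 = 109124.25240
Terminal value at year 3: TV = D_3×(1+g_2)/(r−g_2) = 115562.58329/0.044 = 2626422.34749
P_0 = D_1/(1+r)^1 + D_2/(1+r)^2 + D_3/(1+r)^3 + TV/(1+r)^3
    = 79293.83500 + 80300.28440 + 81319.50832 + 1957212.71149 = 2198126.33920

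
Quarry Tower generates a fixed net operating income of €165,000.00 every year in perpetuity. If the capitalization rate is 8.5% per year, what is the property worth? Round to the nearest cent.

Level perpetuity: PV = C / r = €165,000.00 / 0.085 = €1,941,176.47

€1941176.47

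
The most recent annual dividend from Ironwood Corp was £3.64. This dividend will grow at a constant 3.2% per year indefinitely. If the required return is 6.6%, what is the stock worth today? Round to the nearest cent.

D₁ = D₀ × (1 + g) = £3.64 × 1.032 = £3.7565
Growing perpetuity: P = D₁ / (r − g) = £3.7565 / (0.066 − 0.032) = £110.48

£110.48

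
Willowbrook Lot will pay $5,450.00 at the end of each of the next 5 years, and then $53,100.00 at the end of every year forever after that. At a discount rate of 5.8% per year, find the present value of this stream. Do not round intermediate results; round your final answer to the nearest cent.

$713701.30

PV of 5-year annuity: $5,450.00 × [1 − (1+0.058)^−5] / 0.058 = 23082.83058
Perpetuity value at year 5: $53,100.00 / 0.058 = 915517.24138
PV of perpetuity: 915517.24138 / (1+0.058)^5 = 690618.47003
Total PV = 23082.83058 + 690618.47003 = 713701.30061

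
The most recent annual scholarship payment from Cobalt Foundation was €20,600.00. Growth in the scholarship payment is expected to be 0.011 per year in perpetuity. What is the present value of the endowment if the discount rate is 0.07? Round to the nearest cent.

€352993.22

D₁ = D₀ × (1 + g) = €20,600.00 × 1.011 = €20,826.6000
Growing perpetuity: P = D₁ / (r − g) = €20,826.6000 / (0.07 − 0.011) = €352,993.22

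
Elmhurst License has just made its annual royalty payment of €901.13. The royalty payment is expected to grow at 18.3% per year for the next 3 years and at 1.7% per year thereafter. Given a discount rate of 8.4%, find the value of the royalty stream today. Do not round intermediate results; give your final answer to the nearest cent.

€21006.63

D_1 = 1066.03679
D_2 = 1261.12152
D_3 = 1491.90676
Terminal value at year 3: TV = D_3×(1+g_2)/(r−g_2) = 1517.26918/0.067 = 22645.80860
P_0 = D_1/(1+r)^1 + D_2/(1+r)^2 + D_3/(1+r)^3 + TV/(1+r)^3
    = 983.42877 + 1073.24376 + 1171.26141 + 17778.69935 = 21006.63330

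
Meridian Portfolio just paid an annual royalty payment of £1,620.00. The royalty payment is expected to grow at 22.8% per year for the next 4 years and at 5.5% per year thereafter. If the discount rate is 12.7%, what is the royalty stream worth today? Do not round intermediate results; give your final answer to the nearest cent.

D_1 = 1989.36000
D_2 = 2442.93408
D_3 = 2999.92305
D_4 = 3683.90551
Terminal value at year 4: TV = D_4×(1+g_2)/(r−g_2) = 3886.52031/0.072 = 53979.44873
P_0 = D_1/(1+r)^1 + D_2/(1+r)^2 + D_3/(1+r)^3 + D_4/(1+r)^4 + TV/(1+r)^4
    = 1765.18190 + 1923.37478 + 2095.74465 + 2283.56205 + 33460.52731 = 41528.39069

£41528.39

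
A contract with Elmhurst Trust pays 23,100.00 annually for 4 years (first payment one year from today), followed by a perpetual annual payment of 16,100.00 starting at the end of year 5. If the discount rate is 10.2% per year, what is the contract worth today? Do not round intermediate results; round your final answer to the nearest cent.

PV of 4-year annuity: 23,100.00 × [1 − (1+0.102)^−4] / 0.102 = 72907.99763
Perpetuity value at year 4: 16,100.00 / 0.102 = 157843.13725
PV of perpetuity: 157843.13725 / (1+0.102)^4 = 107028.47224
Total PV = 72907.99763 + 107028.47224 = 179936.46987

179936.47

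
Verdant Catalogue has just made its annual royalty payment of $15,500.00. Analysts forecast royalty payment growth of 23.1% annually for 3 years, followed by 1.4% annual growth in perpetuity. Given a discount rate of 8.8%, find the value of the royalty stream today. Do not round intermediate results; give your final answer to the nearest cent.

$367457.26

D_1 = 19080.50000
D_2 = 23488.09550
D_3 = 28913.84556
Terminal value at year 3: TV = D_3×(1+g_2)/(r−g_2) = 29318.63940/0.074 = 396197.82971
P_0 = D_1/(1+r)^1 + D_2/(1+r)^2 + D_3/(1+r)^3 + TV/(1+r)^3
    = 17537.22426 + 19842.20870 + 22450.14606 + 307627.67711 = 367457.25614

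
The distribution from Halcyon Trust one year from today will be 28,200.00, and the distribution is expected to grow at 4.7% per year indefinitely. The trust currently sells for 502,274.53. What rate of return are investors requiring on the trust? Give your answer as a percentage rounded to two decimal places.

10.31%

P = D₁/(r − g) ⇒ r = D₁/P + g = 28,200.0000/502,274.53 + 0.047 = 0.056145 + 0.047 = 0.103145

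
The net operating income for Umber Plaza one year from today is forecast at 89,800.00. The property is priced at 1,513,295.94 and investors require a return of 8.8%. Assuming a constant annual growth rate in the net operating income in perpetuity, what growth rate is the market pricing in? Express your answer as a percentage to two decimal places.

2.87%

P = D₁/(r−g) ⇒ g = r − D₁/P = 0.088 − 89,800.00/1,513,295.94 = 0.028659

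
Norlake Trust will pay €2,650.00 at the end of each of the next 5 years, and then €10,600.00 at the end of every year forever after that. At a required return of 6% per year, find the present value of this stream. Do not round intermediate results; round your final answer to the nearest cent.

PV of 5-year annuity: €2,650.00 × [1 − (1+0.06)^−5] / 0.06 = 11162.76403
Perpetuity value at year 5: €10,600.00 / 0.06 = 176666.66667
PV of perpetuity: 176666.66667 / (1+0.06)^5 = 132015.61054
Total PV = 11162.76403 + 132015.61054 = 143178.37457

€143178.37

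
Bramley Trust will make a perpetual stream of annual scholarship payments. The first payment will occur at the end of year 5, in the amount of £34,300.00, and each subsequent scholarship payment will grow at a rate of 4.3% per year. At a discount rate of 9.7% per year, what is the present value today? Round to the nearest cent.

Value at end of year 4: C₁ / (r − g) = £34,300.00 / (0.097 − 0.043) = £635,185.1852
Discount to today: PV = £635,185.1852 / (1 + 0.097)^4 = £635,185.1852 / 1.448193 = £438,605.27

£438605.27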